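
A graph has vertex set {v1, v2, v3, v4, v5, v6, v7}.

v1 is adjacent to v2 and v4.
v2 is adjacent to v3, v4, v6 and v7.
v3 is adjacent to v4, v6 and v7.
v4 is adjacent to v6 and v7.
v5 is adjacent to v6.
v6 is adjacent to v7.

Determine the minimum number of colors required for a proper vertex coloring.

5

v2, v3, v4, v6, v7 are pairwise adjacent (a clique of size 5), so at least 5 colors are needed.
5 colors suffice: color 1 → {v4, v5}; color 2 → {v1, v6}; color 3 → {v2}; color 4 → {v3}; color 5 → {v7}. Each edge has distinct colors on its endpoints.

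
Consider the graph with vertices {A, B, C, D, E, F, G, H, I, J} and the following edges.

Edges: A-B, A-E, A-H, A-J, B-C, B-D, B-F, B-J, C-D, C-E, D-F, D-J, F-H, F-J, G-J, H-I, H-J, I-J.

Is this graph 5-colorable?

Yes

The chromatic number is 4. B, D, F, J are mutually adjacent (a clique of size 4), so at least 4 colors are needed.
4 colors suffice: color 1 → {C, J}; color 2 → {B, E, G, H}; color 3 → {A, D, I}; color 4 → {F}.
Since 5 ≥ 4, a proper 5-coloring certainly exists.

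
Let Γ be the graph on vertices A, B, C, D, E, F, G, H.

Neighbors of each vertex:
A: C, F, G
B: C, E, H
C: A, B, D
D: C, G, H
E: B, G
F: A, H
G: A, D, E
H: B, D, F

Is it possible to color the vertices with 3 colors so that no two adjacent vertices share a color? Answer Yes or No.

Yes

The chromatic number is 3. The cycle A-G-D-H-F-A has odd length 5, so it cannot be 2-colored; at least 3 colors are needed.
3 colors suffice: color 1 → {A, B, D}; color 2 → {C, G, H}; color 3 → {E, F}.
That is already a proper 3-coloring.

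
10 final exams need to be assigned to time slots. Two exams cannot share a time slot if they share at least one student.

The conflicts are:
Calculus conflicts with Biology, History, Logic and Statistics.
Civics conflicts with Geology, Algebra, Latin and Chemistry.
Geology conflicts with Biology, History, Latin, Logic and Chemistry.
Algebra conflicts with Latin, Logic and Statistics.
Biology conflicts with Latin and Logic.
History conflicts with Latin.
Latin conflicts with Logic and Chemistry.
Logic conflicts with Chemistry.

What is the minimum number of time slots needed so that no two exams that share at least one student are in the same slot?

4

Geology, Biology, Latin, Logic are mutually in conflict, so at least 4 time slots are needed.
A valid assignment using 4 time slots: Calculus=1, Civics=3, Geology=2, Algebra=2, Biology=4, History=3, Latin=1, Logic=3, Chemistry=4, Statistics=3. No two conflicting exams share a time slot.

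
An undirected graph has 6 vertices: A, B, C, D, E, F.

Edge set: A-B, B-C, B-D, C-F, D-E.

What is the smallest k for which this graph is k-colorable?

2

A and B are adjacent, so at least 2 colors are needed.
A valid assignment using 2 colors: A=2, B=1, C=2, D=2, E=1, F=1. Every edge joins two different colors.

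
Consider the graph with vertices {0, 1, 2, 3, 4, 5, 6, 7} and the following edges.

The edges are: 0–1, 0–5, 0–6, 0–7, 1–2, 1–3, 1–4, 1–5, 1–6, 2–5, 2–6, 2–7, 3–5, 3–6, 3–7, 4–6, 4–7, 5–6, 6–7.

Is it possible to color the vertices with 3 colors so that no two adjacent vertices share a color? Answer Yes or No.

1, 2, 5, 6 are pairwise adjacent (a clique of size 4), so at least 4 colors are needed.
So 3 colors are not enough.

No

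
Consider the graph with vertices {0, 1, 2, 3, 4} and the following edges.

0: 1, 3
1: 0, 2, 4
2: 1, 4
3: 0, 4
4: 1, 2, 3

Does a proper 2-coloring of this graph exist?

No

1, 2, 4 are mutually adjacent, so at least 3 colors are needed.
So 2 colors are not enough.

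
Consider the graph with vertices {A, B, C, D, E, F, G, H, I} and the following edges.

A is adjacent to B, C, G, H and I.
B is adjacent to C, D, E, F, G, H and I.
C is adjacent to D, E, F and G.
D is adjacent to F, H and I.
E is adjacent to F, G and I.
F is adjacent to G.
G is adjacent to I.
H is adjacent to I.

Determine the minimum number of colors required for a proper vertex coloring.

B, C, E, F, G form a clique, so at least 5 colors are needed.
5 colors suffice: color 1 → {B}; color 2 → {C, I}; color 3 → {D, G}; color 4 → {A, E}; color 5 → {F, H}. No two adjacent vertices share a color.

5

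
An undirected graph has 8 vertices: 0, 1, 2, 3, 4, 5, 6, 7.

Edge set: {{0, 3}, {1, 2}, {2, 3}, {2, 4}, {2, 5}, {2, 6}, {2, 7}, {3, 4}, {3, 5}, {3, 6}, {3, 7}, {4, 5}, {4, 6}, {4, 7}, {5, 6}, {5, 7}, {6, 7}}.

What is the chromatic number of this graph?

6

2, 3, 4, 5, 6, 7 are pairwise adjacent (a clique of size 6), so at least 6 colors are needed.
6 colors suffice: 0=red, 1=blue, 2=red, 3=blue, 4=orange, 5=purple, 6=yellow, 7=green. Each edge has distinct colors on its endpoints.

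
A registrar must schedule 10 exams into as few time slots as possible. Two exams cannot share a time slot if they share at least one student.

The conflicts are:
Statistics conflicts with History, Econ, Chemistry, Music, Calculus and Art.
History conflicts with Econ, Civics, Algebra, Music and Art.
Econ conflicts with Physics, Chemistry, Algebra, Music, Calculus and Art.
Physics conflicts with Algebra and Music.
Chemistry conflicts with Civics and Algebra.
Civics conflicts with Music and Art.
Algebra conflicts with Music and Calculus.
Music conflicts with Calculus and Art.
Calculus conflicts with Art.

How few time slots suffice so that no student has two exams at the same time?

Statistics, Econ, Music, Calculus, Art are mutually in conflict, so at least 5 time slots are needed.
5 time slots suffice: time slot 1 → {Chemistry, Music}; time slot 2 → {Econ, Civics}; time slot 3 → {Statistics, Algebra}; time slot 4 → {Physics, Art}; time slot 5 → {History, Calculus}. Every pair that conflicts lands in different time slots.

5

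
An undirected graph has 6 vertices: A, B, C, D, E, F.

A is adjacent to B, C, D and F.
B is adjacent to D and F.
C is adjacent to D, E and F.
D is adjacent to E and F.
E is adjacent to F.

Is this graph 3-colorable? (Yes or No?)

No

A, C, D, F form a clique, so at least 4 colors are needed.
So 3 colors are not enough.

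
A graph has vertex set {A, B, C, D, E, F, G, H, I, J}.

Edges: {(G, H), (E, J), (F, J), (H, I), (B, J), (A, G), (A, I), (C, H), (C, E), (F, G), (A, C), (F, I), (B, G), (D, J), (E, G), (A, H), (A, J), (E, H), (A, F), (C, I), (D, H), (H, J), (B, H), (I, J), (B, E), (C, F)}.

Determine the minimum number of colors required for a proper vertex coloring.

4

A, C, H, I form a clique, so at least 4 colors are needed.
4 colors suffice: color red → {F, H}; color blue → {C, G, J}; color green → {A, D, E}; color yellow → {B, I}. No two adjacent vertices share a color.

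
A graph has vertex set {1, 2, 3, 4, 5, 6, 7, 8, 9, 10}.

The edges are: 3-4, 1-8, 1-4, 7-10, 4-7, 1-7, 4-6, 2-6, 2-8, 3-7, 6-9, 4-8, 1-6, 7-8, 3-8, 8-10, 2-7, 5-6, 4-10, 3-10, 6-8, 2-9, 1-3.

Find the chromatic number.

3, 4, 7, 8, 10 are pairwise adjacent (a clique of size 5), so at least 5 colors are needed.
A valid assignment using 5 colors: 1=e, 2=b, 3=d, 4=b, 5=a, 6=c, 7=c, 8=a, 9=a, 10=e. Each edge has distinct colors on its endpoints.

5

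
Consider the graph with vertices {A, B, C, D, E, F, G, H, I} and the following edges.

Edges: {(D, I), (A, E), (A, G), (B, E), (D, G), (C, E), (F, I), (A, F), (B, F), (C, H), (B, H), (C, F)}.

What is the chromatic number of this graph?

3

The cycle A-F-I-D-G-A has odd length 5, so it cannot be 2-colored; at least 3 colors are needed.
One proper 3-coloring: A=blue, B=blue, C=blue, D=green, E=red, F=red, G=red, H=red, I=blue. No two adjacent vertices share a color.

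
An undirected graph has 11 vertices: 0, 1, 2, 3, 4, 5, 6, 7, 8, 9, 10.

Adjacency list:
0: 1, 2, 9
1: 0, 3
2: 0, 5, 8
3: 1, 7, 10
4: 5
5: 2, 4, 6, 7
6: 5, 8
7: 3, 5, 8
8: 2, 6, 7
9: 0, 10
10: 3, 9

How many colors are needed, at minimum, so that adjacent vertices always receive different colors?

The cycle 3-1-0-9-10-3 has odd length 5, so it cannot be 2-colored; at least 3 colors are needed.
One proper 3-coloring: 0=a, 1=b, 2=b, 3=a, 4=b, 5=a, 6=b, 7=b, 8=a, 9=b, 10=c. Every edge joins two different colors.

3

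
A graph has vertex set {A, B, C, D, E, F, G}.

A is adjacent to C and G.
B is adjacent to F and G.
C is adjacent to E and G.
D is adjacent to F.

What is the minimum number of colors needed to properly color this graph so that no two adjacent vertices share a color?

A, C, G form a triangle, so at least 3 colors are needed.
3 colors suffice: color red → {B, C, D}; color blue → {E, F, G}; color green → {A}. Every edge joins two different colors.

3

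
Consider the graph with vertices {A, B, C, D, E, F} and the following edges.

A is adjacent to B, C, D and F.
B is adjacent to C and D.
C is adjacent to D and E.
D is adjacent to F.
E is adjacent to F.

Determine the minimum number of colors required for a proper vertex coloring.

4

A, B, C, D form a clique, so at least 4 colors are needed.
4 colors suffice: color 1 → {C, F}; color 2 → {A, E}; color 3 → {D}; color 4 → {B}. No two adjacent vertices share a color.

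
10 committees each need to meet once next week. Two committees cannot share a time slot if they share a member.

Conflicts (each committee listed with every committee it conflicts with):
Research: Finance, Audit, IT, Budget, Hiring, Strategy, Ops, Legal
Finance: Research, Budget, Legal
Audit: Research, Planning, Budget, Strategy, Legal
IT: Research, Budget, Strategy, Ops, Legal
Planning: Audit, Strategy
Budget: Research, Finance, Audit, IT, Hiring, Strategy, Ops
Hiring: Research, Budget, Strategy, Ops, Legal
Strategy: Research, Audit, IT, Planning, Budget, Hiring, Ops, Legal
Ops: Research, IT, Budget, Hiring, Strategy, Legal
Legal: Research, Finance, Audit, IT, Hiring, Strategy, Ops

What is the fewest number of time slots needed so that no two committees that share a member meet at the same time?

Research, IT, Strategy, Ops, Legal are mutually in conflict, so at least 5 time slots are needed.
5 time slots suffice: time slot 1 → {Finance, Strategy}; time slot 2 → {Research, Planning}; time slot 3 → {Budget, Legal}; time slot 4 → {Audit, Ops}; time slot 5 → {IT, Hiring}. No two conflicting committees share a time slot.

5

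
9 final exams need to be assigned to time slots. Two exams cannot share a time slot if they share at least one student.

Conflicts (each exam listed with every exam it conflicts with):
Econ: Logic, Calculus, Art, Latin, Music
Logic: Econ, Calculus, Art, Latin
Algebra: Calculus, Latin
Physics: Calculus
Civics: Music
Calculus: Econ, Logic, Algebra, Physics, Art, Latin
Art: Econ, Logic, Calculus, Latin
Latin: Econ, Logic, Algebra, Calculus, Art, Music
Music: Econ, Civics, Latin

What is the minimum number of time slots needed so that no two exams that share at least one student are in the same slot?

Econ, Logic, Calculus, Art, Latin pairwise conflict, so at least 5 time slots are needed.
5 time slots suffice: time slot 1 → {Physics, Civics, Latin}; time slot 2 → {Calculus, Music}; time slot 3 → {Econ, Algebra}; time slot 4 → {Logic}; time slot 5 → {Art}. No two conflicting exams share a time slot.

5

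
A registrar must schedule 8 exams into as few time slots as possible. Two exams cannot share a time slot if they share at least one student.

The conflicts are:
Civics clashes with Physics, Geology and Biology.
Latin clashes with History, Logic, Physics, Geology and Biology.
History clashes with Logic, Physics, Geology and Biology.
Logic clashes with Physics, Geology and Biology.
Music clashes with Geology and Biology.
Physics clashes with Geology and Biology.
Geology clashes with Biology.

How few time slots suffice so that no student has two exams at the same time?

6

Latin, History, Logic, Physics, Geology, Biology all conflict with each other, so at least 6 time slots are needed.
6 time slots suffice: time slot 1 → {Biology}; time slot 2 → {Geology}; time slot 3 → {Music, Physics}; time slot 4 → {Civics, History}; time slot 5 → {Latin}; time slot 6 → {Logic}. Every pair that conflicts lands in different time slots.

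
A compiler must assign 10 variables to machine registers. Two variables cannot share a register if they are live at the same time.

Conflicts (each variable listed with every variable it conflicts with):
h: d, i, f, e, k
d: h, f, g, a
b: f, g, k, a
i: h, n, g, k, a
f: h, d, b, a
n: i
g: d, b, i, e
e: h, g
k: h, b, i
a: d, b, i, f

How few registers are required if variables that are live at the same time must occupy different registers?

3

h, d, f are mutually in conflict, so at least 3 registers are needed.
3 registers suffice: h=1, d=2, b=2, i=2, f=3, n=1, g=1, e=2, k=3, a=1. Every pair that conflicts lands in different registers.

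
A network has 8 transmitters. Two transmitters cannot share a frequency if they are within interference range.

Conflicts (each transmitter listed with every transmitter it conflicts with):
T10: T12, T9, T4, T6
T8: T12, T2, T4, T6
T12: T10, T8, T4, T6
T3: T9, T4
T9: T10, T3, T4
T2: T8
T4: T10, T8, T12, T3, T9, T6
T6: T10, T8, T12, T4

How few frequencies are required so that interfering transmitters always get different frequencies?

T8, T12, T4, T6 pairwise conflict, so at least 4 frequencies are needed.
4 frequencies suffice: frequency 1 → {T2, T4}; frequency 2 → {T10, T8, T3}; frequency 3 → {T12, T9}; frequency 4 → {T6}. No two conflicting transmitters share a frequency.

4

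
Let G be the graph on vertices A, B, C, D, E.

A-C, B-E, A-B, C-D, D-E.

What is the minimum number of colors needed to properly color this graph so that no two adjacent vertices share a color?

The cycle A-C-D-E-B-A has odd length 5, so it cannot be 2-colored; at least 3 colors are needed.
3 colors suffice: A=1, B=2, C=2, D=1, E=3. Each edge has distinct colors on its endpoints.

3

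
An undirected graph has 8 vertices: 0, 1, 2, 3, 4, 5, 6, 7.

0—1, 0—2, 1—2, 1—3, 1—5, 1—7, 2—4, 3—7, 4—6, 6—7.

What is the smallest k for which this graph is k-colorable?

3

0, 1, 2 are mutually adjacent, so at least 3 colors are needed.
3 colors suffice: 0=c, 1=a, 2=b, 3=c, 4=a, 5=b, 6=c, 7=b. Every edge joins two different colors.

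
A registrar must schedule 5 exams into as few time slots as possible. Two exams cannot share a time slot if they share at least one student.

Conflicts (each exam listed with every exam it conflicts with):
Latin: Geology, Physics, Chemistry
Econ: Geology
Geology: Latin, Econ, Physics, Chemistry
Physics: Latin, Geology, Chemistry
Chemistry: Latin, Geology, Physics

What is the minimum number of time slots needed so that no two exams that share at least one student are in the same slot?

4

Latin, Geology, Physics, Chemistry all conflict with each other, so at least 4 time slots are needed.
4 time slots suffice: Latin=3, Econ=2, Geology=1, Physics=2, Chemistry=4. Each listed conflict is separated.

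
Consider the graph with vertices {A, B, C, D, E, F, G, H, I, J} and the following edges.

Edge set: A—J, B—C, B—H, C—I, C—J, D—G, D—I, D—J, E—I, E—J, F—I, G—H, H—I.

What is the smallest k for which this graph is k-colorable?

2

B and H are adjacent, so at least 2 colors are needed.
2 colors suffice: color 1 → {B, G, I, J}; color 2 → {A, C, D, E, F, H}. Each edge has distinct colors on its endpoints.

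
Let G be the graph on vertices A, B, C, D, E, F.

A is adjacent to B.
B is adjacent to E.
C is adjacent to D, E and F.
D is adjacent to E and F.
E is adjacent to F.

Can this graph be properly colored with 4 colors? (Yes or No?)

The chromatic number is 4. C, D, E, F form a clique, so at least 4 colors are needed.
4 colors suffice: A=red, B=blue, C=green, D=blue, E=red, F=yellow.
That is already a proper 4-coloring.

Yes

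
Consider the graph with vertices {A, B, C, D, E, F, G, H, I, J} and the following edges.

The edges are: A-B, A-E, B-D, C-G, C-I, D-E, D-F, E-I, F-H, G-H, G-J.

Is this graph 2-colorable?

No

The cycle G-C-I-E-D-F-H-G has odd length 7, so it cannot be 2-colored; at least 3 colors are needed.
So 2 colors are not enough.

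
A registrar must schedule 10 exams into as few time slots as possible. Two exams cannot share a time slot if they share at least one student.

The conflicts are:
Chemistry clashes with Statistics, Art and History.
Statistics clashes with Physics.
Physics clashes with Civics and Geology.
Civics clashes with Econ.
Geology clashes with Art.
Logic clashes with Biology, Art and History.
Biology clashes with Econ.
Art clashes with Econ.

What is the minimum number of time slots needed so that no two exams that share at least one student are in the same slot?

3

The cycle Statistics-Chemistry-Art-Geology-Physics-Statistics has odd length 5, so it cannot be 2-colored; at least 3 time slots are needed.
3 time slots suffice: time slot 1 → {Physics, Biology, Art, History}; time slot 2 → {Chemistry, Geology, Logic, Econ}; time slot 3 → {Statistics, Civics}. No two conflicting exams share a time slot.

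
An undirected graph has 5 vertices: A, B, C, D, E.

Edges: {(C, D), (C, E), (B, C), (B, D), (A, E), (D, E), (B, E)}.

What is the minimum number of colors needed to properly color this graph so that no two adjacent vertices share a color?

B, C, D, E are mutually adjacent (a clique of size 4), so at least 4 colors are needed.
4 colors suffice: color red → {E}; color blue → {A, C}; color green → {D}; color yellow → {B}. Every edge joins two different colors.

4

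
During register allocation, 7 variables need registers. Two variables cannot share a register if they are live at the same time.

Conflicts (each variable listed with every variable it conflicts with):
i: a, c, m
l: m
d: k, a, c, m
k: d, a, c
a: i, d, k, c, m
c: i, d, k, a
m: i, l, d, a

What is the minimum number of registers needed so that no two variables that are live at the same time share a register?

d, k, a, c are mutually in conflict, so at least 4 registers are needed.
4 registers suffice: i=3, l=1, d=3, k=4, a=1, c=2, m=2. No two conflicting variables share a register.

4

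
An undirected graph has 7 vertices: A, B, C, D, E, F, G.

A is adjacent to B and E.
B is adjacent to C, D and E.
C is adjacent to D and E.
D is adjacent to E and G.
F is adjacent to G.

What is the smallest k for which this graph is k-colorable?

B, C, D, E form a clique, so at least 4 colors are needed.
4 colors suffice: color 1 → {B, G}; color 2 → {A, D, F}; color 3 → {E}; color 4 → {C}. Every edge joins two different colors.

4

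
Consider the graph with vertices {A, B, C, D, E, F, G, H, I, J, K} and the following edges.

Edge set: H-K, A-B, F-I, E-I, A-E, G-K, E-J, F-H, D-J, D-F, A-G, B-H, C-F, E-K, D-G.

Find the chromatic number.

3

The cycle J-D-F-I-E-J has odd length 5, so it cannot be 2-colored; at least 3 colors are needed.
3 colors suffice: A=2, B=1, C=2, D=2, E=1, F=1, G=1, H=2, I=2, J=3, K=3. Every edge joins two different colors.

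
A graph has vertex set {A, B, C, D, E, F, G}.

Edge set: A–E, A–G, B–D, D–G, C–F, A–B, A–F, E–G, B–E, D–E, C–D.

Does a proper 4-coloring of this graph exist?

The chromatic number is 3. A, E, G are mutually adjacent, so at least 3 colors are needed.
3 colors suffice: color 1 → {A, D}; color 2 → {C, E}; color 3 → {B, F, G}.
Since 4 ≥ 3, a proper 4-coloring certainly exists.

Yes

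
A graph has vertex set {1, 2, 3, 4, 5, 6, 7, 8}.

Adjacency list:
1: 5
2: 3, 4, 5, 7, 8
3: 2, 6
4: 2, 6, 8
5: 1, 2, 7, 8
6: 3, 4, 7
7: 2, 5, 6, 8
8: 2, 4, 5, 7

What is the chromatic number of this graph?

4

2, 5, 7, 8 are pairwise adjacent (a clique of size 4), so at least 4 colors are needed.
A valid assignment using 4 colors: 1=red, 2=red, 3=blue, 4=blue, 5=blue, 6=red, 7=yellow, 8=green. Every edge joins two different colors.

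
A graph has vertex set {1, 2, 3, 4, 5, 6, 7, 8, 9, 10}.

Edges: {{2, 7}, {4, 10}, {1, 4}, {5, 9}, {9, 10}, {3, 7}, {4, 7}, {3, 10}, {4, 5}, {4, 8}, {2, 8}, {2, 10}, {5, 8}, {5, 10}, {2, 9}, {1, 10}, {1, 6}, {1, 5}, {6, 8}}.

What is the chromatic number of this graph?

4

1, 4, 5, 10 form a clique, so at least 4 colors are needed.
A valid assignment using 4 colors: 1=d, 2=b, 3=b, 4=c, 5=b, 6=b, 7=a, 8=a, 9=c, 10=a. No two adjacent vertices share a color.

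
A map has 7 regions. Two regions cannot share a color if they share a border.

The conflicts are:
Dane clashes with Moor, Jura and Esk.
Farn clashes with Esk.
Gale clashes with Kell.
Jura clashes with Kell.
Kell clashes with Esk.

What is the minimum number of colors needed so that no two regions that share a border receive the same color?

Farn and Esk conflict, so at least 2 colors are needed.
One proper 2-coloring: Dane=2, Farn=2, Gale=1, Moor=1, Jura=1, Kell=2, Esk=1. No two conflicting regions share a color.

2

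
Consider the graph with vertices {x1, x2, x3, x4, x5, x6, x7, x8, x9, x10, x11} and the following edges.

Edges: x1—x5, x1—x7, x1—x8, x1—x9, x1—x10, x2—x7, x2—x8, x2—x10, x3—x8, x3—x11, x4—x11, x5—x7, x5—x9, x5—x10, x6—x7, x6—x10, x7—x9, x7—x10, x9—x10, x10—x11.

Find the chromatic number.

5

x1, x5, x7, x9, x10 form a clique, so at least 5 colors are needed.
5 colors suffice: color 1 → {x4, x8, x10}; color 2 → {x7, x11}; color 3 → {x1, x2, x3, x6}; color 4 → {x9}; color 5 → {x5}. No two adjacent vertices share a color.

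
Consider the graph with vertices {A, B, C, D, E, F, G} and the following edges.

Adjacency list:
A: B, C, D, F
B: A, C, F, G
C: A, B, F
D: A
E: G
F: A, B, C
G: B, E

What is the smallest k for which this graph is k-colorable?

4

A, B, C, F are pairwise adjacent (a clique of size 4), so at least 4 colors are needed.
4 colors suffice: color 1 → {B, D, E}; color 2 → {A, G}; color 3 → {C}; color 4 → {F}. Every edge joins two different colors.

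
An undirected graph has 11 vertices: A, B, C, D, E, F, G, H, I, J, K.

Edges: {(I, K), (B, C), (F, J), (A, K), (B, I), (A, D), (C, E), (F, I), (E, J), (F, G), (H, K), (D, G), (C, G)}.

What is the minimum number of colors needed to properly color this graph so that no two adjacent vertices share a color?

3

The cycle G-C-E-J-F-G has odd length 5, so it cannot be 2-colored; at least 3 colors are needed.
A valid assignment using 3 colors: A=2, B=3, C=1, D=1, E=2, F=1, G=2, H=2, I=2, J=3, K=1. Each edge has distinct colors on its endpoints.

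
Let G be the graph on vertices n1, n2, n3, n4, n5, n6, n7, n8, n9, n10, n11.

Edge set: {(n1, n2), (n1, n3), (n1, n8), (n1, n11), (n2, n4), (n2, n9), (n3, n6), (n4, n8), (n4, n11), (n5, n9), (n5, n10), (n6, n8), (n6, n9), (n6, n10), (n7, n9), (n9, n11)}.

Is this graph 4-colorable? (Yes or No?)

Yes

The chromatic number is 3. The cycle n1-n11-n9-n6-n8-n1 has odd length 5, so it cannot be 2-colored; at least 3 colors are needed.
3 colors suffice: color 1 → {n1, n4, n9, n10}; color 2 → {n2, n5, n6, n7, n11}; color 3 → {n3, n8}.
Since 4 ≥ 3, a proper 4-coloring certainly exists.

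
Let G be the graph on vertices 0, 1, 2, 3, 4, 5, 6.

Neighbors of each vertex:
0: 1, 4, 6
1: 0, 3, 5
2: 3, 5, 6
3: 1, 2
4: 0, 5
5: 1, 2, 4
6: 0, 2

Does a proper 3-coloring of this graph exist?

The chromatic number is 3. The cycle 0-6-2-5-4-0 has odd length 5, so it cannot be 2-colored; at least 3 colors are needed.
3 colors suffice: color a → {0, 2}; color b → {3, 5, 6}; color c → {1, 4}.
That is already a proper 3-coloring.

Yes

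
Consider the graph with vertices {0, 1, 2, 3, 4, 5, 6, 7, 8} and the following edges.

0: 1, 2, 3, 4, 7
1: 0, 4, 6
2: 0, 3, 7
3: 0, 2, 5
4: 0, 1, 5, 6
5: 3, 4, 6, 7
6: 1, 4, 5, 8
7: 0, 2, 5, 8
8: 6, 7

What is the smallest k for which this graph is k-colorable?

1, 4, 6 are pairwise adjacent, so at least 3 colors are needed.
3 colors suffice: color a → {0, 6}; color b → {3, 4, 7}; color c → {1, 2, 5, 8}. Each edge has distinct colors on its endpoints.

3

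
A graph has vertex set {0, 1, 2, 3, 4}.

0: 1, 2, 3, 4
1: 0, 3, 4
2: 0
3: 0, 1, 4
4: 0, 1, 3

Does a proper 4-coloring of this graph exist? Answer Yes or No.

Yes

The chromatic number is 4. 0, 1, 3, 4 are mutually adjacent (a clique of size 4), so at least 4 colors are needed.
4 colors suffice: color red → {0}; color blue → {1, 2}; color green → {3}; color yellow → {4}.
That is already a proper 4-coloring.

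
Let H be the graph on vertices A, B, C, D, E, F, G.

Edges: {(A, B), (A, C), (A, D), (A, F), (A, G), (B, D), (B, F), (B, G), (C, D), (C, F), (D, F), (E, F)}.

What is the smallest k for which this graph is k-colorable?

4

A, C, D, F are mutually adjacent (a clique of size 4), so at least 4 colors are needed.
4 colors suffice: color red → {F, G}; color blue → {A, E}; color green → {B, C}; color yellow → {D}. Every edge joins two different colors.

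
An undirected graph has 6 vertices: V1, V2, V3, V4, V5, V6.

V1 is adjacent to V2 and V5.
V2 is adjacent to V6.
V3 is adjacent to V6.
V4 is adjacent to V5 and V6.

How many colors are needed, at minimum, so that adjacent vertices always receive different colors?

3

The cycle V2-V6-V4-V5-V1-V2 has odd length 5, so it cannot be 2-colored; at least 3 colors are needed.
A valid assignment using 3 colors: V1=1, V2=2, V3=2, V4=2, V5=3, V6=1. No two adjacent vertices share a color.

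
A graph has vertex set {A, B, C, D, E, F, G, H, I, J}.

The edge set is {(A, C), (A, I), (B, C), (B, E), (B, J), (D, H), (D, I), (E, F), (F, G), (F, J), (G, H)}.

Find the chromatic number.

3

The cycle A-I-D-H-G-F-J-B-C-A has odd length 9, so it cannot be 2-colored; at least 3 colors are needed.
3 colors suffice: color red → {A, B, F, H}; color blue → {C, D, E, G, J}; color green → {I}. Every edge joins two different colors.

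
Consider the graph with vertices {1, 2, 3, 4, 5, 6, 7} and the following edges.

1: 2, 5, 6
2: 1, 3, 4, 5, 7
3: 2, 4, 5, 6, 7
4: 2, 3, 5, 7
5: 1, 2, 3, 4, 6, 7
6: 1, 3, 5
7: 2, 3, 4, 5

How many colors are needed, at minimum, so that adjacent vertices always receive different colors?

5

2, 3, 4, 5, 7 are pairwise adjacent (a clique of size 5), so at least 5 colors are needed.
5 colors suffice: color red → {5}; color blue → {1, 3}; color green → {2, 6}; color yellow → {4}; color purple → {7}. No two adjacent vertices share a color.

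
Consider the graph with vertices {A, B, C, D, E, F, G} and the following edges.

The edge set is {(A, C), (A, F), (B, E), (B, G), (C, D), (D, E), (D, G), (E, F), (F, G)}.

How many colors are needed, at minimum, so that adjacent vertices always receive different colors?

The cycle D-G-F-A-C-D has odd length 5, so it cannot be 2-colored; at least 3 colors are needed.
One proper 3-coloring: A=blue, B=red, C=green, D=red, E=blue, F=red, G=blue. Each edge has distinct colors on its endpoints.

3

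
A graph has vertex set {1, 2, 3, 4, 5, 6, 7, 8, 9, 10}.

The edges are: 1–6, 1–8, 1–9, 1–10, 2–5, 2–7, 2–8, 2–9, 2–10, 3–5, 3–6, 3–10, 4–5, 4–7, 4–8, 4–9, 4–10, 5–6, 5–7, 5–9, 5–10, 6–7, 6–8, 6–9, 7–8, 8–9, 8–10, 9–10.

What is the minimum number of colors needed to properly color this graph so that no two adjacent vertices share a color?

4

2, 5, 9, 10 form a clique, so at least 4 colors are needed.
4 colors suffice: 1=yellow, 2=yellow, 3=red, 4=yellow, 5=blue, 6=green, 7=red, 8=blue, 9=red, 10=green. No two adjacent vertices share a color.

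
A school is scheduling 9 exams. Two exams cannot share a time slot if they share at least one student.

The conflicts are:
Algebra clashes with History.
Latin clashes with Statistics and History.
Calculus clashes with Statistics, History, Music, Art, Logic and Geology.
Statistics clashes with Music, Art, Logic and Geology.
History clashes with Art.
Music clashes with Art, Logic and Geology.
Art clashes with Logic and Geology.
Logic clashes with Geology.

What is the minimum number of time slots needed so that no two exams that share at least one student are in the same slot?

6

Calculus, Statistics, Music, Art, Logic, Geology all conflict with each other, so at least 6 time slots are needed.
A valid assignment using 6 time slots: Algebra=1, Latin=1, Calculus=1, Statistics=3, History=3, Music=4, Art=2, Logic=6, Geology=5. Each listed conflict is separated.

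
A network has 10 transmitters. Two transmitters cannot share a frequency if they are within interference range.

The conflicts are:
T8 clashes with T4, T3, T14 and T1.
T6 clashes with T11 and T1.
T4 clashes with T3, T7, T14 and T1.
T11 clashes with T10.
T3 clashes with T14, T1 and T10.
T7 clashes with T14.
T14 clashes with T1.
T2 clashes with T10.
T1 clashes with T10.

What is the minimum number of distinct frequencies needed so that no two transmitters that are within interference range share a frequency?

5

T8, T4, T3, T14, T1 are mutually in conflict, so at least 5 frequencies are needed.
5 frequencies suffice: T8=5, T6=2, T4=3, T11=1, T3=2, T7=1, T14=4, T2=1, T1=1, T10=3. Every pair that conflicts lands in different frequencies.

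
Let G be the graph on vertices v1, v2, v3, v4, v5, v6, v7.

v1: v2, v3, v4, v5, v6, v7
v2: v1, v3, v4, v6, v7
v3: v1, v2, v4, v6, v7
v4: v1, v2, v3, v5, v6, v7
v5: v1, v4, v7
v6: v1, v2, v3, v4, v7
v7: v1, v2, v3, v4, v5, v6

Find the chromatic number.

v1, v2, v3, v4, v6, v7 form a clique, so at least 6 colors are needed.
A valid assignment using 6 colors: v1=2, v2=4, v3=6, v4=1, v5=4, v6=5, v7=3. No two adjacent vertices share a color.

6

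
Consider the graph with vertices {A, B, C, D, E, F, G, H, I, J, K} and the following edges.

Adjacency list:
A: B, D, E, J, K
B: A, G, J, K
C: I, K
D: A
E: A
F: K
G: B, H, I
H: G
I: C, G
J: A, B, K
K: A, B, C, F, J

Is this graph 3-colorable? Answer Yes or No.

No

A, B, J, K form a clique, so at least 4 colors are needed.
So 3 colors are not enough.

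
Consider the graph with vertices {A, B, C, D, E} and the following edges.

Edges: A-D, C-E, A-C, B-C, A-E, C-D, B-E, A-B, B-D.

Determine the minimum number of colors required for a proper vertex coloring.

A, B, C, E form a clique, so at least 4 colors are needed.
A valid assignment using 4 colors: A=2, B=1, C=3, D=4, E=4. Each edge has distinct colors on its endpoints.

4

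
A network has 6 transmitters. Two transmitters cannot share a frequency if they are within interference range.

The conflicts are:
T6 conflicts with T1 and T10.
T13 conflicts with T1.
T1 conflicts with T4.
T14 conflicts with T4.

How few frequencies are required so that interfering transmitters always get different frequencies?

T14 and T4 conflict, so at least 2 frequencies are needed.
2 frequencies suffice: frequency 1 → {T1, T10, T14}; frequency 2 → {T6, T13, T4}. No two conflicting transmitters share a frequency.

2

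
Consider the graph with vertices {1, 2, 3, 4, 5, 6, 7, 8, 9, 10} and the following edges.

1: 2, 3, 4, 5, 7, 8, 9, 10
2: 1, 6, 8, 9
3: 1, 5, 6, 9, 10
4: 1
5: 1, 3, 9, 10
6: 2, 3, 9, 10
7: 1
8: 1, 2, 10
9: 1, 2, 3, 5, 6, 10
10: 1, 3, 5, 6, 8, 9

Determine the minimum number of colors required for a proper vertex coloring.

1, 3, 5, 9, 10 form a clique, so at least 5 colors are needed.
5 colors suffice: color red → {1, 6}; color blue → {2, 4, 7, 10}; color green → {8, 9}; color yellow → {3}; color purple → {5}. No two adjacent vertices share a color.

5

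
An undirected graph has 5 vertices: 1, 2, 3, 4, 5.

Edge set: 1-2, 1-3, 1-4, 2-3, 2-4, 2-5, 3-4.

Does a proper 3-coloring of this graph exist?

No

1, 2, 3, 4 form a clique, so at least 4 colors are needed.
So 3 colors are not enough.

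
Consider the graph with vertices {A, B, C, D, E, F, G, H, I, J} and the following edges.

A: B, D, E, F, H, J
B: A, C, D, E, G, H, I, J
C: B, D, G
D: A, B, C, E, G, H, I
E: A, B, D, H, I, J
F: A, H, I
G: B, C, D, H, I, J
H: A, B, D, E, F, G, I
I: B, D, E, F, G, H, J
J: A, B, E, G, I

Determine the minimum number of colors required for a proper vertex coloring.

B, D, G, H, I are pairwise adjacent (a clique of size 5), so at least 5 colors are needed.
5 colors suffice: color 1 → {B, F}; color 2 → {C, H, J}; color 3 → {D}; color 4 → {A, I}; color 5 → {E, G}. No two adjacent vertices share a color.

5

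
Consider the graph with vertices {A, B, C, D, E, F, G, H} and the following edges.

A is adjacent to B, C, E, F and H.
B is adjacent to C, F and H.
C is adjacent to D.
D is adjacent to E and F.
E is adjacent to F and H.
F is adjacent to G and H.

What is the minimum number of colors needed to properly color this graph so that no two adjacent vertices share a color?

4

A, B, F, H form a clique, so at least 4 colors are needed.
4 colors suffice: A=2, B=3, C=1, D=2, E=3, F=1, G=2, H=4. Every edge joins two different colors.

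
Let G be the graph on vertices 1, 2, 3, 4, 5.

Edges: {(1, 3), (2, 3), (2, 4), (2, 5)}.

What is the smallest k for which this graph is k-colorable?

1 and 3 are adjacent, so at least 2 colors are needed.
2 colors suffice: color a → {1, 2}; color b → {3, 4, 5}. No two adjacent vertices share a color.

2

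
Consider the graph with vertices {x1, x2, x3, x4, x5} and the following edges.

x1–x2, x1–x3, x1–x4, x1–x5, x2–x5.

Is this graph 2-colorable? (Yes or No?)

x1, x2, x5 are pairwise adjacent, so at least 3 colors are needed.
So 2 colors are not enough.

No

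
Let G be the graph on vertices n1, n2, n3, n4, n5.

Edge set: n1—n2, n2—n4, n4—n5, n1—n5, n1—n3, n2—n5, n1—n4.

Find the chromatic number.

n1, n2, n4, n5 are mutually adjacent (a clique of size 4), so at least 4 colors are needed.
A valid assignment using 4 colors: n1=1, n2=3, n3=2, n4=2, n5=4. No two adjacent vertices share a color.

4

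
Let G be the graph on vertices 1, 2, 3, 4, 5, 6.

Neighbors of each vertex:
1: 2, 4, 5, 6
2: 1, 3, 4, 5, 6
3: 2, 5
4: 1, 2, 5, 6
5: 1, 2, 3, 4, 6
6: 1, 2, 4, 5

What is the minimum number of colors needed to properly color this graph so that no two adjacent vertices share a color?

1, 2, 4, 5, 6 form a clique, so at least 5 colors are needed.
A valid assignment using 5 colors: 1=yellow, 2=red, 3=green, 4=green, 5=blue, 6=purple. Every edge joins two different colors.

5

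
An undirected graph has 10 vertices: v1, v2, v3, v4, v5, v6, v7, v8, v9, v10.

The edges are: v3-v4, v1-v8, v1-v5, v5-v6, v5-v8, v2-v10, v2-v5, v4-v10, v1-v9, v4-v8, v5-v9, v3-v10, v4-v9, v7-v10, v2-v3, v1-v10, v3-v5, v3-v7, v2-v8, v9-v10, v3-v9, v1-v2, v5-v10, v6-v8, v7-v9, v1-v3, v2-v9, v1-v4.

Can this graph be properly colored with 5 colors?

v1, v2, v3, v5, v9, v10 are pairwise adjacent (a clique of size 6), so at least 6 colors are needed.
So 5 colors are not enough.

No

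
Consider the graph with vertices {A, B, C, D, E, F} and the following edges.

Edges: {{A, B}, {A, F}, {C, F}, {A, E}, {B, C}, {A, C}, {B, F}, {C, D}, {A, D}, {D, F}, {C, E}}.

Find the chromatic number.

A, B, C, F form a clique, so at least 4 colors are needed.
4 colors suffice: A=blue, B=yellow, C=red, D=yellow, E=green, F=green. No two adjacent vertices share a color.

4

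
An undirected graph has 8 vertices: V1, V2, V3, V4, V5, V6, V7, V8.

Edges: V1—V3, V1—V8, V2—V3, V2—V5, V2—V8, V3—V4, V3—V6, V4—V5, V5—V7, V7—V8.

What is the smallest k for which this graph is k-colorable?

V2 and V8 are adjacent, so at least 2 colors are needed.
2 colors suffice: V1=B, V2=B, V3=R, V4=B, V5=R, V6=B, V7=B, V8=R. Each edge has distinct colors on its endpoints.

2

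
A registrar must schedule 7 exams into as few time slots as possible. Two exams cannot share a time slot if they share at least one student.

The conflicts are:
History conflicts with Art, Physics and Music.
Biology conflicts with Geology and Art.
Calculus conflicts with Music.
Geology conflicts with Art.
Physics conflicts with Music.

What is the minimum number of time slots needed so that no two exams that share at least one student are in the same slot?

Biology, Geology, Art are mutually in conflict, so at least 3 time slots are needed.
3 time slots suffice: time slot 1 → {Art, Music}; time slot 2 → {History, Calculus, Geology}; time slot 3 → {Biology, Physics}. Every pair that conflicts lands in different time slots.

3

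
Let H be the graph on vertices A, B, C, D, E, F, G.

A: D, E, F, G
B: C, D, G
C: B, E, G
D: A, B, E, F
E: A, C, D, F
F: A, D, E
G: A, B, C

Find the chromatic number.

4

A, D, E, F form a clique, so at least 4 colors are needed.
A valid assignment using 4 colors: A=1, B=1, C=4, D=2, E=3, F=4, G=2. No two adjacent vertices share a color.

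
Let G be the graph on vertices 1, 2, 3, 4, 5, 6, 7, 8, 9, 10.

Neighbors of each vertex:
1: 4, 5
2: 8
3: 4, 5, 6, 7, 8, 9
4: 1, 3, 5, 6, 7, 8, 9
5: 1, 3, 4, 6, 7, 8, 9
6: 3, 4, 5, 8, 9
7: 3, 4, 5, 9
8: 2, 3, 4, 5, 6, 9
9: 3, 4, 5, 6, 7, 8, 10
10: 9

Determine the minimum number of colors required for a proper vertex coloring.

3, 4, 5, 6, 8, 9 form a clique, so at least 6 colors are needed.
6 colors suffice: 1=red, 2=red, 3=purple, 4=blue, 5=green, 6=orange, 7=yellow, 8=yellow, 9=red, 10=blue. Each edge has distinct colors on its endpoints.

6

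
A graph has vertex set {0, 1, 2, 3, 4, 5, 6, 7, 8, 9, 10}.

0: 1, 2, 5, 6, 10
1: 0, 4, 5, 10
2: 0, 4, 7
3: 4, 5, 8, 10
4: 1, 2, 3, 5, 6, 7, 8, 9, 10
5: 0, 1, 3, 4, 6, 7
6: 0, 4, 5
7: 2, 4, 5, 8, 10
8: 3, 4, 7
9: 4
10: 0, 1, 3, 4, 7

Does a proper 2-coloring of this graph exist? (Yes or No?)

1, 4, 5 form a triangle, so at least 3 colors are needed.
So 2 colors are not enough.

No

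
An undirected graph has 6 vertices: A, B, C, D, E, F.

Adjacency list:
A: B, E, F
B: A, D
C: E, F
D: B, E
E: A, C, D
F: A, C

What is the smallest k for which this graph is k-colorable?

2

D and E are adjacent, so at least 2 colors are needed.
One proper 2-coloring: A=1, B=2, C=1, D=1, E=2, F=2. Every edge joins two different colors.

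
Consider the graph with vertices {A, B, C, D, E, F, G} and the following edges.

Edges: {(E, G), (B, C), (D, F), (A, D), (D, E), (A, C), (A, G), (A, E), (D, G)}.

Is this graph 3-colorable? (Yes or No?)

No

A, D, E, G are mutually adjacent (a clique of size 4), so at least 4 colors are needed.
So 3 colors are not enough.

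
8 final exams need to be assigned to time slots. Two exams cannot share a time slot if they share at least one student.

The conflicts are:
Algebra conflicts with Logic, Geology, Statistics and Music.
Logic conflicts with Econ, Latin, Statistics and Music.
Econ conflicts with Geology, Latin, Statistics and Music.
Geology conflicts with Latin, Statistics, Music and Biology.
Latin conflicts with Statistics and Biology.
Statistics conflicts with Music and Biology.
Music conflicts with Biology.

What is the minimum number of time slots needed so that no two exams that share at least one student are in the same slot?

4

Econ, Geology, Latin, Statistics are mutually in conflict, so at least 4 time slots are needed.
Using 4 time slots: Algebra=4, Logic=2, Econ=4, Geology=2, Latin=3, Statistics=1, Music=3, Biology=4. Every pair that conflicts lands in different time slots.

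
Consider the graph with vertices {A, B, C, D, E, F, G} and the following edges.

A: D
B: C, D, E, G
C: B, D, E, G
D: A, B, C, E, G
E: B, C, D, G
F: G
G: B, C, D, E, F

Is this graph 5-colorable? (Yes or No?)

The chromatic number is 5. B, C, D, E, G are mutually adjacent (a clique of size 5), so at least 5 colors are needed.
5 colors suffice: color 1 → {A, G}; color 2 → {D, F}; color 3 → {E}; color 4 → {C}; color 5 → {B}.
That is already a proper 5-coloring.

Yes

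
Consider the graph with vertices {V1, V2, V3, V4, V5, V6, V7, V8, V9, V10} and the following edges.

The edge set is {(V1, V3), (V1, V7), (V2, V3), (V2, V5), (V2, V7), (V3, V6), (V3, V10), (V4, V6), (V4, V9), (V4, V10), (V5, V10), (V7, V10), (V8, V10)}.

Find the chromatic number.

V8 and V10 are adjacent, so at least 2 colors are needed.
One proper 2-coloring: V1=R, V2=R, V3=B, V4=B, V5=B, V6=R, V7=B, V8=B, V9=R, V10=R. Each edge has distinct colors on its endpoints.

2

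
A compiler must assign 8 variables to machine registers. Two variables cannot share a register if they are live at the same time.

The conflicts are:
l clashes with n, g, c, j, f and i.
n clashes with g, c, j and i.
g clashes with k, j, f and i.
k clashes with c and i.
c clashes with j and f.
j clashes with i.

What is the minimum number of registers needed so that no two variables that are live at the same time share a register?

5

l, n, g, j, i all conflict with each other, so at least 5 registers are needed.
5 registers suffice: register 1 → {l, k}; register 2 → {g, c}; register 3 → {n, f}; register 4 → {j}; register 5 → {i}. Each listed conflict is separated.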